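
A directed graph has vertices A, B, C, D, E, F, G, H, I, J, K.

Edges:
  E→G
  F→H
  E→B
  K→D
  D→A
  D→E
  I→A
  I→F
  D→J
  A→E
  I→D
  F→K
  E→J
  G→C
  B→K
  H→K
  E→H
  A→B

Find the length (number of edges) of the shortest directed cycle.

For each vertex v, BFS finds the shortest path from v back to v.
The shortest such closed walk is A → B → K → D → A, length 4.

4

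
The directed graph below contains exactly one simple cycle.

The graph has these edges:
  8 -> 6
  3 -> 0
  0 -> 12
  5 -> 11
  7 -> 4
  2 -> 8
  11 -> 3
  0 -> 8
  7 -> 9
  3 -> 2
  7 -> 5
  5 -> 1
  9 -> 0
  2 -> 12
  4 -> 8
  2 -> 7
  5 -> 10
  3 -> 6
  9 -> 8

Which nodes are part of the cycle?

2, 3, 5, 7, 11

DFS with gray/black marking from 2:
2 gray
  7 gray
    9 gray
      8 gray
        6 gray
        6 black
      8 black
      0 gray
        12 gray
        12 black
        0→8: 8 black — skip
      0 black
    9 black
    4 gray
      4→8: 8 black — skip
    4 black
    5 gray
      11 gray
        3 gray
          3→2: 2 is gray → back edge
Back edge closes the cycle 2 → 7 → 5 → 11 → 3 → 2; its vertices are {2, 3, 5, 7, 11}.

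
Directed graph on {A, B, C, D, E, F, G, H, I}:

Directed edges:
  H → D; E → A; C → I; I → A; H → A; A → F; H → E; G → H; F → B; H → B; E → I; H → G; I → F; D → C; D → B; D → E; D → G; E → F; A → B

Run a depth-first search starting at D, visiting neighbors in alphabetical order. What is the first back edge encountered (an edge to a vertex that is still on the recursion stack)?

H->D

DFS from D (visiting neighbors in alphabetical order); mark gray on enter, black on exit:
D gray
  B gray
  B black
  C gray
    I gray
      A gray
        A→B: B black — skip
        F gray
          F→B: B black — skip
        F black
      A black
      I→F: F black — skip
    I black
  C black
  E gray
    E→A: A black — skip
    E→F: F black — skip
    E→I: I black — skip
  E black
  G gray
    H gray
      H→A: A black — skip
      H→B: B black — skip
      H→D: D is gray → back edge
First back edge: H → D.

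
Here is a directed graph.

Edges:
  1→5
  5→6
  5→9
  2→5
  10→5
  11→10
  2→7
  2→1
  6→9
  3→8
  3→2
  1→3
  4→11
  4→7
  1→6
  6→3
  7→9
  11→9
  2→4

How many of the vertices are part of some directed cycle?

8

A vertex is on a directed cycle iff it belongs to a strongly connected component of size ≥ 2 (or has a self-loop).
The vertices on cycles are {1, 2, 3, 4, 5, 6, 10, 11} — 8 in total.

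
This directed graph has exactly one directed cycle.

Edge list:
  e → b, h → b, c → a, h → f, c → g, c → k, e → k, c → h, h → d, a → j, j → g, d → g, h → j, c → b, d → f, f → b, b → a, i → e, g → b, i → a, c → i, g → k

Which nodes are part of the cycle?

DFS with gray/black marking from a:
a gray
  j gray
    g gray
      b gray
        b→a: a is gray → back edge
Back edge closes the cycle a → j → g → b → a; its vertices are {a, b, g, j}.

a, b, g, j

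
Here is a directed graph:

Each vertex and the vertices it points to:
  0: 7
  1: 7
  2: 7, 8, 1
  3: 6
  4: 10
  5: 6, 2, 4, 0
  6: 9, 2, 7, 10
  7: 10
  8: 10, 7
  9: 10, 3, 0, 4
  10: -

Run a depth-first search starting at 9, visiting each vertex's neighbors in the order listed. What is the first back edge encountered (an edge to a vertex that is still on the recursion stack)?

6→9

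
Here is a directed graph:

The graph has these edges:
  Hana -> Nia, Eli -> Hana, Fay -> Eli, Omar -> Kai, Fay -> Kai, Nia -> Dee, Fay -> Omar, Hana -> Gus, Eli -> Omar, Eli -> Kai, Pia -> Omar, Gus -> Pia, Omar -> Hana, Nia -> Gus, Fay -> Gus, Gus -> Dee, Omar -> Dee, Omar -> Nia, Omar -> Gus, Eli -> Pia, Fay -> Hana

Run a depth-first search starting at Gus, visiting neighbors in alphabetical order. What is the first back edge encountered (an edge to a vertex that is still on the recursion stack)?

Omar→Gus

DFS from Gus (visiting neighbors in alphabetical order); mark gray on enter, black on exit:
Gus gray
  Dee gray
  Dee black
  Pia gray
    Omar gray
      Omar→Dee: Dee black — skip
      Omar→Gus: Gus is gray → back edge
First back edge: Omar → Gus.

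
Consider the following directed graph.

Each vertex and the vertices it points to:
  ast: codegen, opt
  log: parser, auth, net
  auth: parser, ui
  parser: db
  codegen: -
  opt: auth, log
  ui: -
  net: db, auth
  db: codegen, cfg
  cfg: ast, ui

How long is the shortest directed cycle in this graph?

6

For each vertex v, BFS finds the shortest path from v back to v.
The shortest such closed walk is net → db → cfg → ast → opt → log → net, length 6.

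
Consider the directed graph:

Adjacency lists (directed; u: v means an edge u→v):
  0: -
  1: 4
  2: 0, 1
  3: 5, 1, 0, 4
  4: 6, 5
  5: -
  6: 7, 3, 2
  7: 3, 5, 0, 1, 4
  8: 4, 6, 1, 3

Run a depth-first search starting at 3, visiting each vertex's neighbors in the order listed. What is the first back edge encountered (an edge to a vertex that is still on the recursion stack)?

7->3

DFS from 3 (visiting each vertex's neighbors in the order listed); mark gray on enter, black on exit:
3 gray
  5 gray
  5 black
  1 gray
    4 gray
      6 gray
        7 gray
          7→3: 3 is gray → back edge
First back edge: 7 → 3.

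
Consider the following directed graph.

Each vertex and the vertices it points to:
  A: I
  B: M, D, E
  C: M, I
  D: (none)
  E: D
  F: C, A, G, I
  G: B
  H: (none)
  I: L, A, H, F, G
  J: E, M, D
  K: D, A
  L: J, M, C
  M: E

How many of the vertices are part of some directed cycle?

A vertex is on a directed cycle iff it belongs to a strongly connected component of size ≥ 2 (or has a self-loop).
The vertices on cycles are {A, C, F, I, L} — 5 in total.

5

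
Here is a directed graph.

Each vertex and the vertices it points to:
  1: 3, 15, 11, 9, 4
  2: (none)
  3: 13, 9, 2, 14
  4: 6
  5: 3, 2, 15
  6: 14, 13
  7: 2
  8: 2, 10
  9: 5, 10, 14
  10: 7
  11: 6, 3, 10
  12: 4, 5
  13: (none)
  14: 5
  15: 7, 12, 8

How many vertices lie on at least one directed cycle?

8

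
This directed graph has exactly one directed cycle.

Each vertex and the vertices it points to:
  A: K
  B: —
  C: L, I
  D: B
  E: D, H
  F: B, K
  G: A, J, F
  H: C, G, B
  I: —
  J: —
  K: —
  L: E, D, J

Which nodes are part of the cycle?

C, E, H, L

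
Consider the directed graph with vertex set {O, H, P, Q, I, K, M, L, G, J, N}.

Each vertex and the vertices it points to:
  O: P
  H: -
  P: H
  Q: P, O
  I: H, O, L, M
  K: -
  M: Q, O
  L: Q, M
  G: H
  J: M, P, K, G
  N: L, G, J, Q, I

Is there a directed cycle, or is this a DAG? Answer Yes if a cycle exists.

DFS with white/gray/black marking, starting from L:
L gray
  Q gray
    P gray
      H gray
      H black
    P black
    O gray
      O→P: P black — skip
    O black
  Q black
  M gray
    M→Q: Q black — skip
    M→O: O black — skip
  M black
L black
I gray
  I→H: H black — skip
  I→O: O black — skip
  I→L: L black — skip
  I→M: M black — skip
I black
K gray
K black
G gray
  G→H: H black — skip
G black
J gray
  J→M: M black — skip
  J→P: P black — skip
  J→K: K black — skip
  J→G: G black — skip
J black
N gray
  N→L: L black — skip
  N→G: G black — skip
  N→J: J black — skip
  N→Q: Q black — skip
  N→I: I black — skip
N black
Every edge goes to a white or black vertex — no back edge, so the graph is acyclic.

No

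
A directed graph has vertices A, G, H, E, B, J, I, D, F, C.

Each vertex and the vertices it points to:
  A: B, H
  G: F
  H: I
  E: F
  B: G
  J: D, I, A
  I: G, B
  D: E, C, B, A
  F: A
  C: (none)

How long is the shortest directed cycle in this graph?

For each vertex v, BFS finds the shortest path from v back to v.
The shortest such closed walk is A → B → G → F → A, length 4.

4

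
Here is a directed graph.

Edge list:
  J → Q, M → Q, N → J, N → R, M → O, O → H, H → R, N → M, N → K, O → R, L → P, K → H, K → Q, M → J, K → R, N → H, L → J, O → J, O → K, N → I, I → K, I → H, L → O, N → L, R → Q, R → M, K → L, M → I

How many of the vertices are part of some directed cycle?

A vertex is on a directed cycle iff it belongs to a strongly connected component of size ≥ 2 (or has a self-loop).
The vertices on cycles are {H, I, K, L, M, O, R} — 7 in total.

7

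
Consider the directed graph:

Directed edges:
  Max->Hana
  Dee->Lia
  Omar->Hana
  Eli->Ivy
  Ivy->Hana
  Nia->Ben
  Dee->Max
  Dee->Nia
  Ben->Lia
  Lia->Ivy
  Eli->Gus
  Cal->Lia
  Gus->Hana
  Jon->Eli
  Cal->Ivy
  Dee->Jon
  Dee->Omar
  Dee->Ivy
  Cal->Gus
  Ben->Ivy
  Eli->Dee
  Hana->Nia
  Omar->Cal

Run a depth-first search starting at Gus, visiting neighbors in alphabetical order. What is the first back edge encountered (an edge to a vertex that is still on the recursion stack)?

Ivy→Hana

DFS from Gus (visiting neighbors in alphabetical order); mark gray on enter, black on exit:
Gus gray
  Hana gray
    Nia gray
      Ben gray
        Ivy gray
          Ivy→Hana: Hana is gray → back edge
First back edge: Ivy → Hana.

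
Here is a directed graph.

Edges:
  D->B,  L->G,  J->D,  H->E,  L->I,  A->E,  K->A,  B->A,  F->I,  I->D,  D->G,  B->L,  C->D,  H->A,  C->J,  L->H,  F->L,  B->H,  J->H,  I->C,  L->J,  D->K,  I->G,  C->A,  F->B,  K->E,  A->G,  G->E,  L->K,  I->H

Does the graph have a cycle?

DFS with white/gray/black marking, starting from J:
J gray
  H gray
    E gray
    E black
    A gray
      G gray
        G→E: E black — skip
      G black
      A→E: E black — skip
    A black
  H black
  D gray
    D→G: G black — skip
    B gray
      B→H: H black — skip
      L gray
        I gray
          I→D: D is gray → back edge
Back edge found, so a cycle exists: D → B → L → I → D.

Yes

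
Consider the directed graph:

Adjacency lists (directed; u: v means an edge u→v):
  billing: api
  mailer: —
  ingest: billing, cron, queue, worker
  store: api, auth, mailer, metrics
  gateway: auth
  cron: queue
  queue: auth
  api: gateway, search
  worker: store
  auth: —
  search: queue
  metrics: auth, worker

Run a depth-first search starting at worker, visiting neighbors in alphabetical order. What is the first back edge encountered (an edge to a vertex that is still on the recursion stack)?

metrics→worker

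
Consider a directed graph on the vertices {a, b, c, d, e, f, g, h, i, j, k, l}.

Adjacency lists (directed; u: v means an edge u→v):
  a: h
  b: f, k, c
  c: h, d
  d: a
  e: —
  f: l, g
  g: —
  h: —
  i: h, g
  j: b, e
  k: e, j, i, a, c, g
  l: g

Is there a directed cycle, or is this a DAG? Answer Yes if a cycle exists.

Yes

DFS with white/gray/black marking, starting from e:
e gray
e black
a gray
  h gray
  h black
a black
b gray
  f gray
    l gray
      g gray
      g black
    l black
    f→g: g black — skip
  f black
  k gray
    k→e: e black — skip
    j gray
      j→b: b is gray → back edge
Back edge found, so a cycle exists: b → k → j → b.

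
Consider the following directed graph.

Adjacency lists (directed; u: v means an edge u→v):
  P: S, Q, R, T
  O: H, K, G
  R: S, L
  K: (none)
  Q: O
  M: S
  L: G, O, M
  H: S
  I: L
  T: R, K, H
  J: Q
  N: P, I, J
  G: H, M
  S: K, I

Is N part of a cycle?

N lies on a cycle iff there is a path from N back to itself.
Exploring from N, it never reaches itself; equivalently, its strongly connected component is a singleton.

No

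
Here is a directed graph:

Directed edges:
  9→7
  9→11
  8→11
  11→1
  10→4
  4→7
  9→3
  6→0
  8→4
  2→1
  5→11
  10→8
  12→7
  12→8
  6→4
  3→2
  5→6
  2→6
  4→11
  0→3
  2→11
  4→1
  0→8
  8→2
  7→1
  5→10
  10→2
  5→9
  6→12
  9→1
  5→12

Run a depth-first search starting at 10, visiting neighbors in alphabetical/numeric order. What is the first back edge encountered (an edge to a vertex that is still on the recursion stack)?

3→2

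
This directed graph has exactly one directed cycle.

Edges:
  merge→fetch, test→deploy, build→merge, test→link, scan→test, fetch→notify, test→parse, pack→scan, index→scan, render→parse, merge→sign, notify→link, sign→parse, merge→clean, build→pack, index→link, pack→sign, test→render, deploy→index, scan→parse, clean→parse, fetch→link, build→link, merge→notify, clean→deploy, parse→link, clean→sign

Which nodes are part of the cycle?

scan, test, index, deploy

DFS with gray/black marking from scan:
scan gray
  test gray
    render gray
      parse gray
        link gray
        link black
      parse black
    render black
    deploy gray
      index gray
        index→link: link black — skip
        index→scan: scan is gray → back edge
Back edge closes the cycle scan → test → deploy → index → scan; its vertices are {scan, test, index, deploy}.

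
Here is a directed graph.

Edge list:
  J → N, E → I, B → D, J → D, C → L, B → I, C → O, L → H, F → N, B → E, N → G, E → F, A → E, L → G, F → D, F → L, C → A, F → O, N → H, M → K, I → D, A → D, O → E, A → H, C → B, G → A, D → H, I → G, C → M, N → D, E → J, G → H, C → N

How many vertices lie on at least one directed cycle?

9

A vertex is on a directed cycle iff it belongs to a strongly connected component of size ≥ 2 (or has a self-loop).
The vertices on cycles are {A, E, F, G, I, J, L, N, O} — 9 in total.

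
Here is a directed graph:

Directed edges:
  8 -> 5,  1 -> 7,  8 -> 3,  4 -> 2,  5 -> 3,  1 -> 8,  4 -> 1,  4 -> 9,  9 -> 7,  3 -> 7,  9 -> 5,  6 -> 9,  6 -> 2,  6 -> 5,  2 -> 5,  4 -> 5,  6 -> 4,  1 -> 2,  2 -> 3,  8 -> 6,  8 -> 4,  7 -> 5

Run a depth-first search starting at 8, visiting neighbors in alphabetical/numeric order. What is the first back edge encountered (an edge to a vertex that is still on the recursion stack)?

5→3

DFS from 8 (visiting neighbors in alphabetical/numeric order); mark gray on enter, black on exit:
8 gray
  3 gray
    7 gray
      5 gray
        5→3: 3 is gray → back edge
First back edge: 5 → 3.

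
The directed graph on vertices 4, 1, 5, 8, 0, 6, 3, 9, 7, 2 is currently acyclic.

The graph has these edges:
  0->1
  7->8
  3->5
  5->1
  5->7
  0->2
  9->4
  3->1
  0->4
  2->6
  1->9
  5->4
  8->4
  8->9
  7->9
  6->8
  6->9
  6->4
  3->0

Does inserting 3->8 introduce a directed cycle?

No

Adding 3→8 creates a cycle iff 8 can already reach 3.
Explore from 8: no path reaches 3. The graph stays acyclic.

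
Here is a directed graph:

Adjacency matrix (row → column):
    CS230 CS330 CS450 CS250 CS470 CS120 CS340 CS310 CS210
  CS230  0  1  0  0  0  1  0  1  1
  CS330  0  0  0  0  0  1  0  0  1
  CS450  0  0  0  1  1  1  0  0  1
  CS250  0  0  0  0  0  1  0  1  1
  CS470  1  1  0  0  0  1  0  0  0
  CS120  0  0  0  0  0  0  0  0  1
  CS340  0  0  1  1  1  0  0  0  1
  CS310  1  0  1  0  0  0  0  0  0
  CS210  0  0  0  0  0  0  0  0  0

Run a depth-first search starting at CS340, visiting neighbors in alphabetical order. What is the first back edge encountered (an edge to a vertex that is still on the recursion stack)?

CS230->CS310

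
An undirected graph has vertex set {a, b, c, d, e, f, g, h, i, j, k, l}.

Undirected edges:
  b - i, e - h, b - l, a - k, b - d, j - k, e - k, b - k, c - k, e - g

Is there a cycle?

No

DFS, tracking each vertex's parent; an edge to a visited non-parent vertex closes a cycle.
Start from k:
visit k (parent –)
  visit b (parent k)
    visit i (parent b)
      i–b: parent, skip
    visit l (parent b)
      l–b: parent, skip
    b–k: parent, skip
    visit d (parent b)
      d–b: parent, skip
  visit j (parent k)
    j–k: parent, skip
  visit a (parent k)
    a–k: parent, skip
  visit e (parent k)
    visit h (parent e)
      h–e: parent, skip
    visit g (parent e)
      g–e: parent, skip
    e–k: parent, skip
  visit c (parent k)
    c–k: parent, skip
visit f (parent –)
No non-parent visited neighbor found — the graph is a forest.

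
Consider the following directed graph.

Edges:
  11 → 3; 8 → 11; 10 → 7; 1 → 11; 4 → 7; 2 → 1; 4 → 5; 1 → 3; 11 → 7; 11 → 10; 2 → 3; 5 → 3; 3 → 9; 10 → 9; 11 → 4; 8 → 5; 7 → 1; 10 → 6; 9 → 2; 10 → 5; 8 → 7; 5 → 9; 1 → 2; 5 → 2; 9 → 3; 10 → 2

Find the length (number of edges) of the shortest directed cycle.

2

For each vertex v, BFS finds the shortest path from v back to v.
The shortest such closed walk is 1 → 2 → 1, length 2.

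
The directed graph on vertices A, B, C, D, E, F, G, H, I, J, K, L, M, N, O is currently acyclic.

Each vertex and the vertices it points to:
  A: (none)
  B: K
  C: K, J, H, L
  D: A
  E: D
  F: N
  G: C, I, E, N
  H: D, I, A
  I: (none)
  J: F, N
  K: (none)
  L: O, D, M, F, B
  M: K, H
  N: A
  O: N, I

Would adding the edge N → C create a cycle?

Yes

Adding N→C creates a cycle iff C can already reach N.
Path from C: C → J → N.
So C → … → N → C is a cycle.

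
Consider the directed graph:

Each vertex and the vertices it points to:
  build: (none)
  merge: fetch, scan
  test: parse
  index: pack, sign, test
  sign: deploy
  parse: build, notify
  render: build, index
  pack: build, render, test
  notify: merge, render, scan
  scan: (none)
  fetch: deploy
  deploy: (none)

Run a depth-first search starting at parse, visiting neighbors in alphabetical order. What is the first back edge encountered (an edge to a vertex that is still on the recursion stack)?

pack→render

DFS from parse (visiting neighbors in alphabetical order); mark gray on enter, black on exit:
parse gray
  build gray
  build black
  notify gray
    merge gray
      fetch gray
        deploy gray
        deploy black
      fetch black
      scan gray
      scan black
    merge black
    render gray
      render→build: build black — skip
      index gray
        pack gray
          pack→build: build black — skip
          pack→render: render is gray → back edge
First back edge: pack → render.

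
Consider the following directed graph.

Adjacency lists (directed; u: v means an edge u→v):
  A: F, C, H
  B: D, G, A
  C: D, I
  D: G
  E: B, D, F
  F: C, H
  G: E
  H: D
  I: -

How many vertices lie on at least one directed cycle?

8

A vertex is on a directed cycle iff it belongs to a strongly connected component of size ≥ 2 (or has a self-loop).
The vertices on cycles are {A, B, C, D, E, F, G, H} — 8 in total.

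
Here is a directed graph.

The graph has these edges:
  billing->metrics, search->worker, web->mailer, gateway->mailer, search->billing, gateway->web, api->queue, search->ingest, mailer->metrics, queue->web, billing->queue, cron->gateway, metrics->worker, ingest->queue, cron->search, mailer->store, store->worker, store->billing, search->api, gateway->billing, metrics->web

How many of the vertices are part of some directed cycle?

A vertex is on a directed cycle iff it belongs to a strongly connected component of size ≥ 2 (or has a self-loop).
The vertices on cycles are {web, queue, store, mailer, billing, metrics} — 6 in total.

6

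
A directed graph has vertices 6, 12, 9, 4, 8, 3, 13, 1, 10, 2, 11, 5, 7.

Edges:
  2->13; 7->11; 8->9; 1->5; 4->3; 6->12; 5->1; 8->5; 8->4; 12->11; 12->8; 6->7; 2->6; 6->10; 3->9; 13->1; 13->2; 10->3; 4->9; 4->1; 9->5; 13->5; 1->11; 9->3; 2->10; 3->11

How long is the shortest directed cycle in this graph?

For each vertex v, BFS finds the shortest path from v back to v.
The shortest such closed walk is 2 → 13 → 2, length 2.

2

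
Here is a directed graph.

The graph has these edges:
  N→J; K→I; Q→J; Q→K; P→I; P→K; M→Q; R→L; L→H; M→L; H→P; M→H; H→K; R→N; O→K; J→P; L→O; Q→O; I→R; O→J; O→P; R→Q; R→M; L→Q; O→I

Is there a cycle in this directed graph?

Yes

DFS with white/gray/black marking, starting from N:
N gray
  J gray
    P gray
      K gray
        I gray
          R gray
            L gray
              O gray
                O→J: J is gray → back edge
Back edge found, so a cycle exists: J → P → K → I → R → L → O → J.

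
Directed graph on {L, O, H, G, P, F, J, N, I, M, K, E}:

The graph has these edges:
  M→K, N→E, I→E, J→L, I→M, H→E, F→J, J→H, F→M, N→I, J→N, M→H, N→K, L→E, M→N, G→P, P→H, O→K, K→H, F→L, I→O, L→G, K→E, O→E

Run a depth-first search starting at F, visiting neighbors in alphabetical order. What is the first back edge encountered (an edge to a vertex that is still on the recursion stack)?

DFS from F (visiting neighbors in alphabetical order); mark gray on enter, black on exit:
F gray
  J gray
    H gray
      E gray
      E black
    H black
    L gray
      L→E: E black — skip
      G gray
        P gray
          P→H: H black — skip
        P black
      G black
    L black
    N gray
      N→E: E black — skip
      I gray
        I→E: E black — skip
        M gray
          M→H: H black — skip
          K gray
            K→E: E black — skip
            K→H: H black — skip
          K black
          M→N: N is gray → back edge
First back edge: M → N.

M→N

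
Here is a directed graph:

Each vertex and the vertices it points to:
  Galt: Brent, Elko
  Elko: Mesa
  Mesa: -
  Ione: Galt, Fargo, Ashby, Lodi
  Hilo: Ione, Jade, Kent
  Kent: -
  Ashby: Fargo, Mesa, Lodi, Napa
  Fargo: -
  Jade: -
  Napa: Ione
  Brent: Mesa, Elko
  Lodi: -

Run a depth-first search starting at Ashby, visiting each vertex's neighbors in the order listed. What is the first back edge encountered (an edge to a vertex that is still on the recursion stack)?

DFS from Ashby (visiting each vertex's neighbors in the order listed); mark gray on enter, black on exit:
Ashby gray
  Fargo gray
  Fargo black
  Mesa gray
  Mesa black
  Lodi gray
  Lodi black
  Napa gray
    Ione gray
      Galt gray
        Brent gray
          Brent→Mesa: Mesa black — skip
          Elko gray
            Elko→Mesa: Mesa black — skip
          Elko black
        Brent black
        Galt→Elko: Elko black — skip
      Galt black
      Ione→Fargo: Fargo black — skip
      Ione→Ashby: Ashby is gray → back edge
First back edge: Ione → Ashby.

Ione→Ashby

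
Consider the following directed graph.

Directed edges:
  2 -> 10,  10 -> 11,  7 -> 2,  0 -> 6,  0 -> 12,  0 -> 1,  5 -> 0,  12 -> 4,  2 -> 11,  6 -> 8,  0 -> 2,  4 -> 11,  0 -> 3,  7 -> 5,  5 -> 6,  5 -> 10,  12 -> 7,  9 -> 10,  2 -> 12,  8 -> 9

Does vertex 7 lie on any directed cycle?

Yes

7 is on a cycle iff 7 can reach itself via ≥1 edge.
7 → 2 → 12 → 7 — yes.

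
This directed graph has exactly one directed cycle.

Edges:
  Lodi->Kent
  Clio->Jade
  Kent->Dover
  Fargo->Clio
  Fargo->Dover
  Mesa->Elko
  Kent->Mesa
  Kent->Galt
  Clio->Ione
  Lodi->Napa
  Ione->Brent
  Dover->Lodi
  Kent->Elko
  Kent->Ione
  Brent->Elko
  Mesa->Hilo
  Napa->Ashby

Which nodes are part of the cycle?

DFS with gray/black marking from Dover:
Dover gray
  Lodi gray
    Kent gray
      Kent→Dover: Dover is gray → back edge
Back edge closes the cycle Dover → Lodi → Kent → Dover; its vertices are {Kent, Lodi, Dover}.

Kent, Lodi, Dover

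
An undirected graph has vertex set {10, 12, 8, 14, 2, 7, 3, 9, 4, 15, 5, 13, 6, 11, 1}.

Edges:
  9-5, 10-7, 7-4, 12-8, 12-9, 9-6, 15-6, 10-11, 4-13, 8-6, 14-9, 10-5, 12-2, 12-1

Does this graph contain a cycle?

DFS, tracking each vertex's parent; an edge to a visited non-parent vertex closes a cycle.
Start from 2:
visit 2 (parent –)
  visit 12 (parent 2)
    visit 8 (parent 12)
      visit 6 (parent 8)
        6–8: parent, skip
        visit 15 (parent 6)
          15–6: parent, skip
        visit 9 (parent 6)
          9–6: parent, skip
          visit 14 (parent 9)
            14–9: parent, skip
          9–12: 12 visited and ≠ parent → cycle
Cycle: 12 – 8 – 6 – 9 – 12.

Yes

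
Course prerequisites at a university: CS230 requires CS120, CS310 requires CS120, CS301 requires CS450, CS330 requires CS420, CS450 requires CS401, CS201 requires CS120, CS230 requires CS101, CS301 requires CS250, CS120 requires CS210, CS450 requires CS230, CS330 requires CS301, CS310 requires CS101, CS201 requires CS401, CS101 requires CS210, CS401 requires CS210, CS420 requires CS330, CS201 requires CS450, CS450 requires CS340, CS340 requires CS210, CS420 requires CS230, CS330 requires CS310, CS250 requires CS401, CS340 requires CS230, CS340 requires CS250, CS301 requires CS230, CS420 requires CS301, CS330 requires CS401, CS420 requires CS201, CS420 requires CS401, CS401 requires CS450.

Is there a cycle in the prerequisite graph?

Yes

DFS with white/gray/black marking, starting from CS450:
CS450 gray
  CS401 gray
    CS210 gray
    CS210 black
    CS401→CS450: CS450 is gray → back edge
Back edge found, so a cycle exists: CS450 → CS401 → CS450.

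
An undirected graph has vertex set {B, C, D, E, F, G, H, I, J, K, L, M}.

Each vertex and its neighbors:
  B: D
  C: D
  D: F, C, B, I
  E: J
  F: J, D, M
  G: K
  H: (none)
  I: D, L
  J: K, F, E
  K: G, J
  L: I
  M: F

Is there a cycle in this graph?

DFS, tracking each vertex's parent; an edge to a visited non-parent vertex closes a cycle.
Start from B:
visit B (parent –)
  visit D (parent B)
    visit F (parent D)
      visit J (parent F)
        visit K (parent J)
          visit G (parent K)
            G–K: parent, skip
          K–J: parent, skip
        J–F: parent, skip
        visit E (parent J)
          E–J: parent, skip
      F–D: parent, skip
      visit M (parent F)
        M–F: parent, skip
    visit C (parent D)
      C–D: parent, skip
    D–B: parent, skip
    visit I (parent D)
      I–D: parent, skip
      visit L (parent I)
        L–I: parent, skip
visit H (parent –)
No non-parent visited neighbor found — the graph is a forest.

No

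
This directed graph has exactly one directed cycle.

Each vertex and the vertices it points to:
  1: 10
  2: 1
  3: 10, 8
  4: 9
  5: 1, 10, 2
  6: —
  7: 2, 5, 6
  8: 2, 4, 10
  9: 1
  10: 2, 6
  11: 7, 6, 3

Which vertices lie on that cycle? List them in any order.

DFS with gray/black marking from 2:
2 gray
  1 gray
    10 gray
      10→2: 2 is gray → back edge
Back edge closes the cycle 2 → 1 → 10 → 2; its vertices are {1, 2, 10}.

1, 2, 10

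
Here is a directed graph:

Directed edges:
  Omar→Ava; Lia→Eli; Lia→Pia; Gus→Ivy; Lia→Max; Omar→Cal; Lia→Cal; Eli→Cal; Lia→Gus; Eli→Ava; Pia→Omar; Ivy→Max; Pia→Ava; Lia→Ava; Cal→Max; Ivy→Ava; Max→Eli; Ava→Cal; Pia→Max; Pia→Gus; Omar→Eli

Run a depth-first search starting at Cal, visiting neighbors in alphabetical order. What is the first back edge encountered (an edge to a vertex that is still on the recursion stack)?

DFS from Cal (visiting neighbors in alphabetical order); mark gray on enter, black on exit:
Cal gray
  Max gray
    Eli gray
      Ava gray
        Ava→Cal: Cal is gray → back edge
First back edge: Ava → Cal.

Ava->Cal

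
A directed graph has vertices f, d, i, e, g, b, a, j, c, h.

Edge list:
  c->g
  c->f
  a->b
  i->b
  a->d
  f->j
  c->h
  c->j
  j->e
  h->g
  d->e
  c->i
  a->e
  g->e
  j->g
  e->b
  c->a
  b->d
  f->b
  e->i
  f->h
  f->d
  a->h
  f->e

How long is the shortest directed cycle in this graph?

3

For each vertex v, BFS finds the shortest path from v back to v.
The shortest such closed walk is b → d → e → b, length 3.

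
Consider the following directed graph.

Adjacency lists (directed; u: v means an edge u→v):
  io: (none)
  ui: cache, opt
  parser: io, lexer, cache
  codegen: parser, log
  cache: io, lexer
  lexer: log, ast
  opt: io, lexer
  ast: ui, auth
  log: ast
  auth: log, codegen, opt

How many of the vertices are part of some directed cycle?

9

A vertex is on a directed cycle iff it belongs to a strongly connected component of size ≥ 2 (or has a self-loop).
The vertices on cycles are {ui, ast, log, opt, auth, cache, lexer, parser, codegen} — 9 in total.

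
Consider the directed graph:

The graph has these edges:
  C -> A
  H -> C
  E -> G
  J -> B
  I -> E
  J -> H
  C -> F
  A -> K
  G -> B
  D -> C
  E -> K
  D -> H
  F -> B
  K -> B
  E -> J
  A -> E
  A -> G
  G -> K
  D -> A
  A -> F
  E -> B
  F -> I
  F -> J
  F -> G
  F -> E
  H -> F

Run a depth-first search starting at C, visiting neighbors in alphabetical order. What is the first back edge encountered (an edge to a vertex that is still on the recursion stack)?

H→C

DFS from C (visiting neighbors in alphabetical order); mark gray on enter, black on exit:
C gray
  A gray
    E gray
      B gray
      B black
      G gray
        G→B: B black — skip
        K gray
          K→B: B black — skip
        K black
      G black
      J gray
        J→B: B black — skip
        H gray
          H→C: C is gray → back edge
First back edge: H → C.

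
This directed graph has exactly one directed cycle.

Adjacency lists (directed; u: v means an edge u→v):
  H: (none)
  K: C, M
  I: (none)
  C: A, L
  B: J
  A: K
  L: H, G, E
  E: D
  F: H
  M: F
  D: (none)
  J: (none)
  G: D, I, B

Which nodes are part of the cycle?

DFS with gray/black marking from C:
C gray
  A gray
    K gray
      K→C: C is gray → back edge
Back edge closes the cycle C → A → K → C; its vertices are {A, C, K}.

A, C, K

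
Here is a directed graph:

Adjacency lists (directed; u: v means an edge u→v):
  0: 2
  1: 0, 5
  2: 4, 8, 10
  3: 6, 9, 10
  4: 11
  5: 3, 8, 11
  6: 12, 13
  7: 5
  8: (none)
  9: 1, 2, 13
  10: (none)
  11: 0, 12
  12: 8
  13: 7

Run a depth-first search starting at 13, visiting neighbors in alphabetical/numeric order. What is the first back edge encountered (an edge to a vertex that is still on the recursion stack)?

DFS from 13 (visiting neighbors in alphabetical/numeric order); mark gray on enter, black on exit:
13 gray
  7 gray
    5 gray
      3 gray
        6 gray
          12 gray
            8 gray
            8 black
          12 black
          6→13: 13 is gray → back edge
First back edge: 6 → 13.

6→13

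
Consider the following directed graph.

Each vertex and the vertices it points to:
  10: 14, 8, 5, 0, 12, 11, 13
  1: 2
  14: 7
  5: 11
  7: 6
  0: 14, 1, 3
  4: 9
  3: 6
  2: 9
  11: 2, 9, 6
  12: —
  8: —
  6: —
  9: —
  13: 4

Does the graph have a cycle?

DFS with white/gray/black marking, starting from 1:
1 gray
  2 gray
    9 gray
    9 black
  2 black
1 black
10 gray
  14 gray
    7 gray
      6 gray
      6 black
    7 black
  14 black
  8 gray
  8 black
  5 gray
    11 gray
      11→2: 2 black — skip
      11→9: 9 black — skip
      11→6: 6 black — skip
    11 black
  5 black
  0 gray
    0→14: 14 black — skip
    0→1: 1 black — skip
    3 gray
      3→6: 6 black — skip
    3 black
  0 black
  12 gray
  12 black
  10→11: 11 black — skip
  13 gray
    4 gray
      4→9: 9 black — skip
    4 black
  13 black
10 black
Every edge goes to a white or black vertex — no back edge, so the graph is acyclic.

No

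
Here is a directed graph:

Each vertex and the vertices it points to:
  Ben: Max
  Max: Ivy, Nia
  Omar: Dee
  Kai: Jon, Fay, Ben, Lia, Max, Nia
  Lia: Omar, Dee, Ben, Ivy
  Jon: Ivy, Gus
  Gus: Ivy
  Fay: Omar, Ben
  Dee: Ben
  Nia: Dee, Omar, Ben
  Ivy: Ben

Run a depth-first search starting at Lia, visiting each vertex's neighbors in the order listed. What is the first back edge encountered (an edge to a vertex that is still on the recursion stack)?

DFS from Lia (visiting each vertex's neighbors in the order listed); mark gray on enter, black on exit:
Lia gray
  Omar gray
    Dee gray
      Ben gray
        Max gray
          Ivy gray
            Ivy→Ben: Ben is gray → back edge
First back edge: Ivy → Ben.

Ivy->Ben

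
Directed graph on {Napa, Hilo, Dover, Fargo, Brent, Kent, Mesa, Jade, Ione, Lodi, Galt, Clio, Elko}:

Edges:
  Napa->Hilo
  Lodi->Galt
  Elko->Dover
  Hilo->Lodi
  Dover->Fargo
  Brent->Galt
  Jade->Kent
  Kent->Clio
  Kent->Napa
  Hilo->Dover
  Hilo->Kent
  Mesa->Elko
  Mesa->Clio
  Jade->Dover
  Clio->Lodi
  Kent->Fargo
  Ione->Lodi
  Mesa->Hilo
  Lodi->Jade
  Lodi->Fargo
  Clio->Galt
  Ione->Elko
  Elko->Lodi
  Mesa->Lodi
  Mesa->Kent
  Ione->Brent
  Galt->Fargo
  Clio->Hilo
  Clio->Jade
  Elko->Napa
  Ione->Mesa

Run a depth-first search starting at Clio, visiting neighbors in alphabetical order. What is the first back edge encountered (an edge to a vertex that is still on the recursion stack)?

Kent->Clio

DFS from Clio (visiting neighbors in alphabetical order); mark gray on enter, black on exit:
Clio gray
  Galt gray
    Fargo gray
    Fargo black
  Galt black
  Hilo gray
    Dover gray
      Dover→Fargo: Fargo black — skip
    Dover black
    Kent gray
      Kent→Clio: Clio is gray → back edge
First back edge: Kent → Clio.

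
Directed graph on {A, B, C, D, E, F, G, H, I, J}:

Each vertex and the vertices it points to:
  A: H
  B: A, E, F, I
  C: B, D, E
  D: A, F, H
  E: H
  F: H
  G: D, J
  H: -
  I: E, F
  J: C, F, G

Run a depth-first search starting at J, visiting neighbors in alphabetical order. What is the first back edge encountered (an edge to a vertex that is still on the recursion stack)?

G->J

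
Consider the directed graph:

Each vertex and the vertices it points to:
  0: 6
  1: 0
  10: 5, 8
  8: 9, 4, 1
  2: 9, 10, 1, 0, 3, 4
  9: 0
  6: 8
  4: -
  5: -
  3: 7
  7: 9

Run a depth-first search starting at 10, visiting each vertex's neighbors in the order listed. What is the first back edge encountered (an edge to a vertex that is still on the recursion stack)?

6→8

DFS from 10 (visiting each vertex's neighbors in the order listed); mark gray on enter, black on exit:
10 gray
  5 gray
  5 black
  8 gray
    9 gray
      0 gray
        6 gray
          6→8: 8 is gray → back edge
First back edge: 6 → 8.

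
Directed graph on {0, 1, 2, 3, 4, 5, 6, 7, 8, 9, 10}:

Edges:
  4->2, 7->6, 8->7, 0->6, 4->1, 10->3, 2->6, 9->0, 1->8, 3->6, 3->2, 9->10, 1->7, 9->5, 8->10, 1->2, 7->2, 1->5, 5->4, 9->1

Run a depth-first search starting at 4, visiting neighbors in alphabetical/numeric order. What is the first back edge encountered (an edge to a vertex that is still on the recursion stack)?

5->4

DFS from 4 (visiting neighbors in alphabetical/numeric order); mark gray on enter, black on exit:
4 gray
  1 gray
    2 gray
      6 gray
      6 black
    2 black
    5 gray
      5→4: 4 is gray → back edge
First back edge: 5 → 4.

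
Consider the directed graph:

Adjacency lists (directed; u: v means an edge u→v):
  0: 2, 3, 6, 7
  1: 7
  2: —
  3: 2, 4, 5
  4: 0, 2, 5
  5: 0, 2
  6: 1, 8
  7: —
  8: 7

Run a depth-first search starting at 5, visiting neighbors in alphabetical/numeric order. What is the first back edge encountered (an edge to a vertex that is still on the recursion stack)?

4->0

DFS from 5 (visiting neighbors in alphabetical/numeric order); mark gray on enter, black on exit:
5 gray
  0 gray
    2 gray
    2 black
    3 gray
      3→2: 2 black — skip
      4 gray
        4→0: 0 is gray → back edge
First back edge: 4 → 0.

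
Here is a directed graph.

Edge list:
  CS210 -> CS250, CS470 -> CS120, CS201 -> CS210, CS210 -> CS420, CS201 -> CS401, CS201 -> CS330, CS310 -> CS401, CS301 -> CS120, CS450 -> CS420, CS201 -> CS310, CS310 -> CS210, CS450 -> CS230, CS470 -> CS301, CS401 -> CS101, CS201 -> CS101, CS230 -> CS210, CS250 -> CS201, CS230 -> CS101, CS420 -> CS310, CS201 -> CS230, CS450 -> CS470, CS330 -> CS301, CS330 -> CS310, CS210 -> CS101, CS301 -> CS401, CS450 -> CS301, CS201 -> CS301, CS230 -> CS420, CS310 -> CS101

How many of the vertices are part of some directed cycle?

A vertex is on a directed cycle iff it belongs to a strongly connected component of size ≥ 2 (or has a self-loop).
The vertices on cycles are {CS201, CS210, CS230, CS250, CS310, CS330, CS420} — 7 in total.

7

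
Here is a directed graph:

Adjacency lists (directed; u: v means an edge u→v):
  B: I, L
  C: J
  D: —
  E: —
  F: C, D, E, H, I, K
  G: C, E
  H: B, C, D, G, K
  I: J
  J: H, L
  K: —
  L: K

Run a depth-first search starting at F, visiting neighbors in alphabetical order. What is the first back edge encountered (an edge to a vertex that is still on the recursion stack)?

I→J

DFS from F (visiting neighbors in alphabetical order); mark gray on enter, black on exit:
F gray
  C gray
    J gray
      H gray
        B gray
          I gray
            I→J: J is gray → back edge
First back edge: I → J.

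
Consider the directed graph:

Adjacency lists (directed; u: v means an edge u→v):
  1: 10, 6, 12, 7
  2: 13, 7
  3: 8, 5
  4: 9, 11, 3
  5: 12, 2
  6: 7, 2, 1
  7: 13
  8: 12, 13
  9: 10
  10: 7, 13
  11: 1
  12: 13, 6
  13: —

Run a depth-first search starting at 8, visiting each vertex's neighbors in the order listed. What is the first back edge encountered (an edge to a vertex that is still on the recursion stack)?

DFS from 8 (visiting each vertex's neighbors in the order listed); mark gray on enter, black on exit:
8 gray
  12 gray
    13 gray
    13 black
    6 gray
      7 gray
        7→13: 13 black — skip
      7 black
      2 gray
        2→13: 13 black — skip
        2→7: 7 black — skip
      2 black
      1 gray
        10 gray
          10→7: 7 black — skip
          10→13: 13 black — skip
        10 black
        1→6: 6 is gray → back edge
First back edge: 1 → 6.

1->6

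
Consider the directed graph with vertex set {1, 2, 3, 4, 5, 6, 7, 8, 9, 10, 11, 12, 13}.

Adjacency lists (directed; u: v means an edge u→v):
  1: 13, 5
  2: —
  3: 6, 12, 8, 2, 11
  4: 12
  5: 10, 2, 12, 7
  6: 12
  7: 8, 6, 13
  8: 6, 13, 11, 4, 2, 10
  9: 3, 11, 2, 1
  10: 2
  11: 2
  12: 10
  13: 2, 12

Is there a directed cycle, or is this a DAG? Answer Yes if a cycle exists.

No

DFS with white/gray/black marking, starting from 1:
1 gray
  13 gray
    2 gray
    2 black
    12 gray
      10 gray
        10→2: 2 black — skip
      10 black
    12 black
  13 black
  5 gray
    5→10: 10 black — skip
    5→2: 2 black — skip
    5→12: 12 black — skip
    7 gray
      8 gray
        6 gray
          6→12: 12 black — skip
        6 black
        8→13: 13 black — skip
        11 gray
          11→2: 2 black — skip
        11 black
        4 gray
          4→12: 12 black — skip
        4 black
        8→2: 2 black — skip
        8→10: 10 black — skip
      8 black
      7→6: 6 black — skip
      7→13: 13 black — skip
    7 black
  5 black
1 black
3 gray
  3→6: 6 black — skip
  3→12: 12 black — skip
  3→8: 8 black — skip
  3→2: 2 black — skip
  3→11: 11 black — skip
3 black
9 gray
  9→3: 3 black — skip
  9→11: 11 black — skip
  9→2: 2 black — skip
  9→1: 1 black — skip
9 black
Every edge goes to a white or black vertex — no back edge, so the graph is acyclic.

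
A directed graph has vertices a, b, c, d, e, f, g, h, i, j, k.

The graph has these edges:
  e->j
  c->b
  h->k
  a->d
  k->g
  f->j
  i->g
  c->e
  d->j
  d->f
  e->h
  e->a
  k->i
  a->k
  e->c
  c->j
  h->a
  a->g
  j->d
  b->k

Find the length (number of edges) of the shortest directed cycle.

For each vertex v, BFS finds the shortest path from v back to v.
The shortest such closed walk is e → c → e, length 2.

2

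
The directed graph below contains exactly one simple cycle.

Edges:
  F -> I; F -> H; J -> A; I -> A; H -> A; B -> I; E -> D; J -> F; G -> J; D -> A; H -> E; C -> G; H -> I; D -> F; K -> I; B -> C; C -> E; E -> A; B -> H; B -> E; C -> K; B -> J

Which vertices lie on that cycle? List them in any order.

DFS with gray/black marking from H:
H gray
  A gray
  A black
  I gray
    I→A: A black — skip
  I black
  E gray
    D gray
      F gray
        F→I: I black — skip
        F→H: H is gray → back edge
Back edge closes the cycle H → E → D → F → H; its vertices are {D, E, F, H}.

D, E, F, H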